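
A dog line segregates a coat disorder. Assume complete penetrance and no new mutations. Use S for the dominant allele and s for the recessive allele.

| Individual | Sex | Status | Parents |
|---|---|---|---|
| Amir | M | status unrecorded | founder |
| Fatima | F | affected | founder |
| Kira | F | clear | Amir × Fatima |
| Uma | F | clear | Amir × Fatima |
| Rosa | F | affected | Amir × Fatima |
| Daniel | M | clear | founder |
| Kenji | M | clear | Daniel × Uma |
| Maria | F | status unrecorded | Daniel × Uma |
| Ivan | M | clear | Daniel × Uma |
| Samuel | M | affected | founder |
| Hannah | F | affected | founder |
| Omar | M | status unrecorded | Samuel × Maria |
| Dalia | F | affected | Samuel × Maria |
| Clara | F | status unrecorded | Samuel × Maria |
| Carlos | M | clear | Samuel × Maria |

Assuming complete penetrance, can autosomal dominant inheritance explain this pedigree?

A consistent assignment under autosomal dominant exists: Amir Ss, Fatima Ss, Kira ss, Uma ss, Rosa SS, Daniel ss, Kenji ss, Maria ss, Ivan ss, Samuel Ss, Hannah SS, Omar Ss, Dalia Ss, Clara Ss, Carlos ss.
In this assignment every recorded phenotype matches its genotype and every non-founder's genotype is obtainable from its parents' genotypes, so the pedigree is consistent.

Yes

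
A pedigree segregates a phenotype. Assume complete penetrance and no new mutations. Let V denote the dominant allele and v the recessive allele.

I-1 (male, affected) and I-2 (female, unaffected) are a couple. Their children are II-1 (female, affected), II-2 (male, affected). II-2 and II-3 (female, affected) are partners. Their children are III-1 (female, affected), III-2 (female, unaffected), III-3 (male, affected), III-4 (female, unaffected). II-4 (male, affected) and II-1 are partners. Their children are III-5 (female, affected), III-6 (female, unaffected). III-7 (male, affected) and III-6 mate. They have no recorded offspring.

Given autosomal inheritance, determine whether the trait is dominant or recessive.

II-2 and II-3 are both affected yet have an unaffected child III-2. Under a recessive model two affected parents are homozygous and every child would be affected, so the trait cannot be recessive.

dominant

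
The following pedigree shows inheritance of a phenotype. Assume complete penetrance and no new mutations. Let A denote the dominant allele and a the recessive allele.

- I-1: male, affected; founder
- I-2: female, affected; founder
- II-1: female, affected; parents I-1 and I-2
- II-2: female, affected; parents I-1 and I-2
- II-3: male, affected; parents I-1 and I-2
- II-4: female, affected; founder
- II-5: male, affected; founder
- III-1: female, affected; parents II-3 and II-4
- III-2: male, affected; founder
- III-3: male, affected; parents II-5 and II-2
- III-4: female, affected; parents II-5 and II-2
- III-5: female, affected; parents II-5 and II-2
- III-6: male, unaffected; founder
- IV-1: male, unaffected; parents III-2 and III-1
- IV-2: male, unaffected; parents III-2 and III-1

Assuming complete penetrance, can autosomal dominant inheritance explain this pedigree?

A consistent assignment under autosomal dominant exists: I-1 AA, I-2 AA, II-1 AA, II-2 AA, II-3 AA, II-4 Aa, II-5 AA, III-1 Aa, III-2 Aa, III-3 AA, III-4 AA, III-5 AA, III-6 aa, IV-1 aa, IV-2 aa.
In this assignment every recorded phenotype matches its genotype and every non-founder's genotype is obtainable from its parents' genotypes, so the pedigree is consistent.

Yes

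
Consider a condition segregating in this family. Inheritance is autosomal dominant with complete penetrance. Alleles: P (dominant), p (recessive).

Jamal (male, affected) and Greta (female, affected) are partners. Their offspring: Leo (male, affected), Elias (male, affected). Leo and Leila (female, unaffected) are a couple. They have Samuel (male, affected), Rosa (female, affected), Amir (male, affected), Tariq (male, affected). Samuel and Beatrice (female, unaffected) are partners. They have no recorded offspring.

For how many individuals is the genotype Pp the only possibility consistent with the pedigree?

Obligate heterozygotes: Samuel is affected so carries P and received p from Leila (pp), so Samuel is Pp; Rosa is affected so carries P and received p from Leila (pp), so Rosa is Pp; Amir is affected so carries P and received p from Leila (pp), so Amir is Pp; Tariq is affected so carries P and received p from Leila (pp), so Tariq is Pp.
Every other individual is either homozygous by phenotype or has at least one consistent homozygous assignment, so the count is 4.

4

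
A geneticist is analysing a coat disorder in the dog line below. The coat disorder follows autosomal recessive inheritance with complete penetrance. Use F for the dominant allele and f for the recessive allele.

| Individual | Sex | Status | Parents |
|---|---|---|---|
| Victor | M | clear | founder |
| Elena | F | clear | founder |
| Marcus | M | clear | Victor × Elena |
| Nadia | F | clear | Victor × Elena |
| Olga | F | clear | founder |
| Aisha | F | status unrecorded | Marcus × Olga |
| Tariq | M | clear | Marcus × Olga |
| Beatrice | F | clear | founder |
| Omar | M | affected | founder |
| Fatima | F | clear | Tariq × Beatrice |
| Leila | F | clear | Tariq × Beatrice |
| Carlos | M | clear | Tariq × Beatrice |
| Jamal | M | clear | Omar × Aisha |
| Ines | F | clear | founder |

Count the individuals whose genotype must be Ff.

Obligate heterozygotes: Jamal is clear so carries F and received f from Omar (ff), so Jamal is Ff.
Every other individual is either homozygous by phenotype or has at least one consistent homozygous assignment, so the count is 1.

1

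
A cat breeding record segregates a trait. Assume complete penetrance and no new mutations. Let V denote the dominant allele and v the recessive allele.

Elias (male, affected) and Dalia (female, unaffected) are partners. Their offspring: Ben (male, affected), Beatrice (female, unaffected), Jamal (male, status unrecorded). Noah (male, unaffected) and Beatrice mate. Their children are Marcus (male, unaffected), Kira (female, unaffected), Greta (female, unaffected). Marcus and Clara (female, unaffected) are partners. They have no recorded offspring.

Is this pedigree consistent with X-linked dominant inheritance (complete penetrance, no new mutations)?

Under X-linked dominant, Ben (affected, male) cannot arise from Elias (affected) × Dalia (unaffected).

No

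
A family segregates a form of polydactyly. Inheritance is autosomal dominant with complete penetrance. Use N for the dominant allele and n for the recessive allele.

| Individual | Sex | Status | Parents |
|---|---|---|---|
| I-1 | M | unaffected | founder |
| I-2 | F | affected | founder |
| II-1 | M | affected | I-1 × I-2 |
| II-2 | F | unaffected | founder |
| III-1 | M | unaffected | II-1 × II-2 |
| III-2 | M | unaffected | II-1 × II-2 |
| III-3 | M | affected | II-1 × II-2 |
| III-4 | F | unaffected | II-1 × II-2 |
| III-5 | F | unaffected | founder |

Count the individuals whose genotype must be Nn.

2

Obligate heterozygotes: II-1 is affected so carries N and received n from I-1 (nn), so II-1 is Nn; III-3 is affected so carries N and received n from II-2 (nn), so III-3 is Nn.
Every other individual is either homozygous by phenotype or has at least one consistent homozygous assignment, so the count is 2.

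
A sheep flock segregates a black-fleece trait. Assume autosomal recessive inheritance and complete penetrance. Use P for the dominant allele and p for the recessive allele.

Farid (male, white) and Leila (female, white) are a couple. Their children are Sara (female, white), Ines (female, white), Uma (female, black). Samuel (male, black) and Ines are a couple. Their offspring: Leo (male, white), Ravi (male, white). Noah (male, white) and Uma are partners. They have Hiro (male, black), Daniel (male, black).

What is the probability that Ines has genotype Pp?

1/3

Farid is white so carries P and passed p to Uma (pp), so Farid is Pp.
Leila is white so carries P and passed p to Uma (pp), so Leila is Pp.
Their cross gives offspring ratios 1/4 PP : 1/2 Pp : 1/4 pp. Conditioning on Ines being white, P(Pp) = 1/2 / 3/4 = 2/3 before taking Ines's own offspring into account.
Samuel is black, so Samuel is pp.
Now use Ines's offspring. Probability of each recorded status — white son Leo: 1/2 if Ines is Pp, 1 if PP; white son Ravi: 1/2 if Ines is Pp, 1 if PP.
Bayes: P(Pp) = 2/3·1/4 / (2/3·1/4 + 1/3·1) = 1/3.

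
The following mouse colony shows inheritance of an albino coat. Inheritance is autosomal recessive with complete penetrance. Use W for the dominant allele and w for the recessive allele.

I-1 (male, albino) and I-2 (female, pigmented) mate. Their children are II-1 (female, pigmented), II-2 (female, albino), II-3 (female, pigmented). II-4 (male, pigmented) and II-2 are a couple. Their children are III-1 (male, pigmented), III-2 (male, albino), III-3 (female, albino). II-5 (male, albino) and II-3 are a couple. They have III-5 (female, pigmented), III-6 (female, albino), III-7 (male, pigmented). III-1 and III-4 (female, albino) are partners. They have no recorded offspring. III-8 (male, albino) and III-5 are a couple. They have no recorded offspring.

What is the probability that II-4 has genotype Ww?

II-4 is pigmented so carries W and passed w to III-2 (ww), so II-4 is Ww, giving P(Ww) = 1.

1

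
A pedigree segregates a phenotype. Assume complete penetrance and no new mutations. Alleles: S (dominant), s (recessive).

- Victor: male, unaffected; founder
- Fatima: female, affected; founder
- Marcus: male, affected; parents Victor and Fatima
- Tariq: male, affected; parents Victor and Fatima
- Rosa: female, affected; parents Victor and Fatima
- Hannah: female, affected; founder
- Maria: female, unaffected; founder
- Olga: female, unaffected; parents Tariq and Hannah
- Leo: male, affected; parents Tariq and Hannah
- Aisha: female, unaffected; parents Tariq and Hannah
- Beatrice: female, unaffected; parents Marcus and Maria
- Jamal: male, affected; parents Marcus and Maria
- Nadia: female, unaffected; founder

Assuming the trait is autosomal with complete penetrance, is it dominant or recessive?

Tariq and Hannah are both affected yet have an unaffected child Olga. Under a recessive model two affected parents are homozygous and every child would be affected, so the trait cannot be recessive.

dominant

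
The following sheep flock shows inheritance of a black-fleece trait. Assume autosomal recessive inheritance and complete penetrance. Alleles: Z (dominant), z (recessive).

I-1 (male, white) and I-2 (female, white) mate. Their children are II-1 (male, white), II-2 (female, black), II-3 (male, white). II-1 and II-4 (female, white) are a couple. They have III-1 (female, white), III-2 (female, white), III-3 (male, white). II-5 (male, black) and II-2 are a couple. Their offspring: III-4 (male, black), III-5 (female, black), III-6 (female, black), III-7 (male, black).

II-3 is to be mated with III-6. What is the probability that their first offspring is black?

I-1 is white so carries Z and passed z to II-2 (zz), so I-1 is Zz.
I-2 is white so carries Z and passed z to II-2 (zz), so I-2 is Zz.
II-3 is a white offspring of I-1 (Zz) × I-2 (Zz), whose cross gives 1/4 ZZ : 1/2 Zz : 1/4 zz; conditioning on being white, II-3 is ZZ with probability 1/3, Zz with probability 2/3.
III-6 is black, so III-6 is zz.
Summing over parental genotype combinations, P(offspring is black) = 2/3·1/2 = 1/3.

1/3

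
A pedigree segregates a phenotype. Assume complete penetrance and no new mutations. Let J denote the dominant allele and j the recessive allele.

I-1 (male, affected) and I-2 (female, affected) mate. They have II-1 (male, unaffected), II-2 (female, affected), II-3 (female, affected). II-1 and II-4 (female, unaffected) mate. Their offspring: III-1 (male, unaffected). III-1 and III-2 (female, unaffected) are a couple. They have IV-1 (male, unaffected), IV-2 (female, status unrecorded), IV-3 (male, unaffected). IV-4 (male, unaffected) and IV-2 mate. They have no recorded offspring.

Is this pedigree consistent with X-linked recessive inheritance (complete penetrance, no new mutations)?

No

Under X-linked recessive, II-1 (unaffected, male) cannot arise from I-1 (affected) × I-2 (affected).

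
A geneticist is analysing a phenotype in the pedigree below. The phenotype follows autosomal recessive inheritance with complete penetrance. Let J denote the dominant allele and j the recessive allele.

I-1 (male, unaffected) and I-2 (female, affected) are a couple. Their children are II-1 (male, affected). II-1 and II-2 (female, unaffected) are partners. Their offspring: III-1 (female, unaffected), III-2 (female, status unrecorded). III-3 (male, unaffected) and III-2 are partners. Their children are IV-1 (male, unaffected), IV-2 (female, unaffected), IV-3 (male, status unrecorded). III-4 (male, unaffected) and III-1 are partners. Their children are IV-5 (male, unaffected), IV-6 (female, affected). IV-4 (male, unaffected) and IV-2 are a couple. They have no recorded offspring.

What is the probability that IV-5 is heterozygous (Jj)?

III-4 is unaffected so carries J and passed j to IV-6 (jj), so III-4 is Jj.
III-1 is unaffected so carries J and received j from II-1 (jj), so III-1 is Jj.
Their cross gives offspring ratios 1/4 JJ : 1/2 Jj : 1/4 jj. Conditioning on IV-5 being unaffected, P(Jj) = 1/2 / 3/4 = 2/3.

2/3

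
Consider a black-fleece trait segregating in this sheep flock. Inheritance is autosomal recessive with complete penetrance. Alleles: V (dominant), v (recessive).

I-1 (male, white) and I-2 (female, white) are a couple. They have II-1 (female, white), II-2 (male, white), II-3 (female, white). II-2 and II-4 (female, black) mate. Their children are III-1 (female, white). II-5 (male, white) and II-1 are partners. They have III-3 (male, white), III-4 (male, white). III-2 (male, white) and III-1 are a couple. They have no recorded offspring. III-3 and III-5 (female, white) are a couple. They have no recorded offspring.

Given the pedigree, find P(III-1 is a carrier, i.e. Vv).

1

III-1 is white so carries V and received v from II-4 (vv), so III-1 is Vv, giving P(Vv) = 1.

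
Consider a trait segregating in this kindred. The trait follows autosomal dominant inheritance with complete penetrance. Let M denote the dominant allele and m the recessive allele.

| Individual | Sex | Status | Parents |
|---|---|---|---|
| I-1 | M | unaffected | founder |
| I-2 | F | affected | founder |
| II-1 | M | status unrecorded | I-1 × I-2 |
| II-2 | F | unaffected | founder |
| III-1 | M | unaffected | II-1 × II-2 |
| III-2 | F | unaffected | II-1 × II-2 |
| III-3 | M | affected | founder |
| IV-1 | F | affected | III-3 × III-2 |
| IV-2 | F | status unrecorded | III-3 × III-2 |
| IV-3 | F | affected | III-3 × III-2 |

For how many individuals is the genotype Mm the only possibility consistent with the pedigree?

Obligate heterozygotes: IV-1 is affected so carries M and received m from III-2 (mm), so IV-1 is Mm; IV-3 is affected so carries M and received m from III-2 (mm), so IV-3 is Mm.
Every other individual is either homozygous by phenotype or has at least one consistent homozygous assignment, so the count is 2.

2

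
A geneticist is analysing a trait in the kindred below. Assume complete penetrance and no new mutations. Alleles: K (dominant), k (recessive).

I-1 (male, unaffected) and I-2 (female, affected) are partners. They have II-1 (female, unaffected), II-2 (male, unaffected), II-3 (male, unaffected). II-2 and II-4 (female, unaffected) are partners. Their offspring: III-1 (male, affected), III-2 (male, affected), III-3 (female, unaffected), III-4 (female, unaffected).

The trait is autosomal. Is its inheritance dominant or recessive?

II-2 and II-4 are both unaffected yet have an affected child III-1. Under dominance, an affected child requires at least one affected parent, so the trait cannot be dominant.

recessive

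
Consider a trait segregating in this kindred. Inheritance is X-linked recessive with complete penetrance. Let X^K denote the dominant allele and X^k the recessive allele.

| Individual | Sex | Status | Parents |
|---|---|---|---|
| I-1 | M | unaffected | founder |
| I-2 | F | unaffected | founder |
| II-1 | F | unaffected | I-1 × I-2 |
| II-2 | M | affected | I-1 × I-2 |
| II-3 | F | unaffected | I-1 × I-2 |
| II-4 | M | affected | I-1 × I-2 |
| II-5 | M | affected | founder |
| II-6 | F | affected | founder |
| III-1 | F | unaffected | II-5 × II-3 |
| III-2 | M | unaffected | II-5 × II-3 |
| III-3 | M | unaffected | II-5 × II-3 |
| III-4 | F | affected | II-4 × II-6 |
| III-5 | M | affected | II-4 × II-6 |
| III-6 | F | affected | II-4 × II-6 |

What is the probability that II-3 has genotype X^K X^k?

I-1 is unaffected, so I-1 is X^K Y.
I-2 is unaffected so carries K and passed k to II-2 (X^k Y), so I-2 is X^K X^k.
Their cross gives offspring ratios 1/2 X^K X^K : 1/2 X^K X^k. Conditioning on II-3 being unaffected, P(X^K X^k) = 1/2 / 1 = 1/2 before taking II-3's own offspring into account.
II-5 is affected, so II-5 is X^k Y.
Now use II-3's offspring. Probability of each recorded status — unaffected daughter III-1: 1/2 if II-3 is X^K X^k, 1 if X^K X^K; unaffected son III-2: 1/2 if II-3 is X^K X^k, 1 if X^K X^K; unaffected son III-3: 1/2 if II-3 is X^K X^k, 1 if X^K X^K.
Bayes: P(X^K X^k) = 1/2·1/8 / (1/2·1/8 + 1/2·1) = 1/9.

1/9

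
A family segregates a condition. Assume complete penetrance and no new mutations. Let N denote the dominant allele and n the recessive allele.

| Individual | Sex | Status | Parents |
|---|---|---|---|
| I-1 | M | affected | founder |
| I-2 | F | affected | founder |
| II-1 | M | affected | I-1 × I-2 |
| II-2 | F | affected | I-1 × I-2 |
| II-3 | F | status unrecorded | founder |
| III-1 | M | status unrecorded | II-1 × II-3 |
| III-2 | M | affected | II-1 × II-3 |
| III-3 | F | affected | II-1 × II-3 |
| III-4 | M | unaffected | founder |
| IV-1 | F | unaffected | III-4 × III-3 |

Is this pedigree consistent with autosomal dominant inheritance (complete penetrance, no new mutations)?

Yes

A consistent assignment under autosomal dominant exists: I-1 NN, I-2 NN, II-1 NN, II-2 NN, II-3 Nn, III-1 NN, III-2 NN, III-3 Nn, III-4 nn, IV-1 nn.
In this assignment every recorded phenotype matches its genotype and every non-founder's genotype is obtainable from its parents' genotypes, so the pedigree is consistent.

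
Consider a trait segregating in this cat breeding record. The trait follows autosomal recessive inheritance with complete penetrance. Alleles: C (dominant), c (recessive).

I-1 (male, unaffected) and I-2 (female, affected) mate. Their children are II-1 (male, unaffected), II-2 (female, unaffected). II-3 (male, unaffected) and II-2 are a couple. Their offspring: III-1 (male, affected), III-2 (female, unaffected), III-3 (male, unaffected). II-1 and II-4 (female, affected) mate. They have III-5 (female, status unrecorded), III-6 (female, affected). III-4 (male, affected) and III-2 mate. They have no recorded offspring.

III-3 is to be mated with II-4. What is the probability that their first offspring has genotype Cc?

II-3 is unaffected so carries C and passed c to III-1 (cc), so II-3 is Cc.
II-2 is unaffected so carries C and received c from I-2 (cc), so II-2 is Cc.
III-3 is an unaffected offspring of II-3 (Cc) × II-2 (Cc), whose cross gives 1/4 CC : 1/2 Cc : 1/4 cc; conditioning on being unaffected, III-3 is CC with probability 1/3, Cc with probability 2/3.
II-4 is affected, so II-4 is cc.
Summing over parental genotype combinations, P(offspring has genotype Cc) = 1/3·1 + 2/3·1/2 = 2/3.

2/3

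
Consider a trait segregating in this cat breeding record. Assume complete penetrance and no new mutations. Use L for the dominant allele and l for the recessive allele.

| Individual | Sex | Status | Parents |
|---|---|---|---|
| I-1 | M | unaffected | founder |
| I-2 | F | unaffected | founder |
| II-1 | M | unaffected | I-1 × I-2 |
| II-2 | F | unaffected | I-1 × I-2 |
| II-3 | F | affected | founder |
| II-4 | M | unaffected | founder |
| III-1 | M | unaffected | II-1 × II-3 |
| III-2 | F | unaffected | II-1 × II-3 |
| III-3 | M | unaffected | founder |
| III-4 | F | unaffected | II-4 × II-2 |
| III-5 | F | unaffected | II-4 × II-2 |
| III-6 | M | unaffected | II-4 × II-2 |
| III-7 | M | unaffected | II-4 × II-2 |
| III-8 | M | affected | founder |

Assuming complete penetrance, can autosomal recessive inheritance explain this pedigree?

A consistent assignment under autosomal recessive exists: I-1 LL, I-2 LL, II-1 LL, II-2 LL, II-3 ll, II-4 LL, III-1 Ll, III-2 Ll, III-3 LL, III-4 LL, III-5 LL, III-6 LL, III-7 LL, III-8 ll.
In this assignment every recorded phenotype matches its genotype and every non-founder's genotype is obtainable from its parents' genotypes, so the pedigree is consistent.

Yes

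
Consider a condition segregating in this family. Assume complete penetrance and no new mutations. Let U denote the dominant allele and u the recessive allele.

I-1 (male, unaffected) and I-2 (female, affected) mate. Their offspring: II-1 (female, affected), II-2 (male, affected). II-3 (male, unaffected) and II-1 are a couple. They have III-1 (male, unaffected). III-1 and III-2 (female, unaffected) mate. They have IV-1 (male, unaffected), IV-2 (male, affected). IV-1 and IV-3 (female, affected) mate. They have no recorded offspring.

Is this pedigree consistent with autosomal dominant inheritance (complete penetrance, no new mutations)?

No

Under autosomal dominant, IV-2 (affected, male) cannot arise from III-1 (unaffected) × III-2 (unaffected).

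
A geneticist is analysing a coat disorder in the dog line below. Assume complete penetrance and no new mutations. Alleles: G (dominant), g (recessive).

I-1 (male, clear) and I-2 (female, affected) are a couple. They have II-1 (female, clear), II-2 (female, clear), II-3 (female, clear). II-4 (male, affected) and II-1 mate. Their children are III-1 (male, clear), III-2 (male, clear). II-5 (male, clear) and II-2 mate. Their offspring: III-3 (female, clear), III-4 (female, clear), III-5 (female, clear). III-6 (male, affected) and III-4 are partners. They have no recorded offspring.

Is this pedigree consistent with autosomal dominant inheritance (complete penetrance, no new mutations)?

Yes

A consistent assignment under autosomal dominant exists: I-1 gg, I-2 Gg, II-1 gg, II-2 gg, II-3 gg, II-4 Gg, II-5 gg, III-1 gg, III-2 gg, III-3 gg, III-4 gg, III-5 gg, III-6 GG.
In this assignment every recorded phenotype matches its genotype and every non-founder's genotype is obtainable from its parents' genotypes, so the pedigree is consistent.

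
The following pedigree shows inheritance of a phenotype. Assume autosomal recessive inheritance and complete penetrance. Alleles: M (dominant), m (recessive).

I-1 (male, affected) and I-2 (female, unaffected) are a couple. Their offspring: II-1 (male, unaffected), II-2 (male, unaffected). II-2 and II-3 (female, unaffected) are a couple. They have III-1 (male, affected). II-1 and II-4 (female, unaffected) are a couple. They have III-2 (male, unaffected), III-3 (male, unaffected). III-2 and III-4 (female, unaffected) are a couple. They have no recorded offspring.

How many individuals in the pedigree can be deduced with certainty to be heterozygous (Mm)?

Obligate heterozygotes: II-1 is unaffected so carries M and received m from I-1 (mm), so II-1 is Mm; II-2 is unaffected so carries M and received m from I-1 (mm), so II-2 is Mm; II-3 is unaffected so carries M and passed m to III-1 (mm), so II-3 is Mm.
Every other individual is either homozygous by phenotype or has at least one consistent homozygous assignment, so the count is 3.

3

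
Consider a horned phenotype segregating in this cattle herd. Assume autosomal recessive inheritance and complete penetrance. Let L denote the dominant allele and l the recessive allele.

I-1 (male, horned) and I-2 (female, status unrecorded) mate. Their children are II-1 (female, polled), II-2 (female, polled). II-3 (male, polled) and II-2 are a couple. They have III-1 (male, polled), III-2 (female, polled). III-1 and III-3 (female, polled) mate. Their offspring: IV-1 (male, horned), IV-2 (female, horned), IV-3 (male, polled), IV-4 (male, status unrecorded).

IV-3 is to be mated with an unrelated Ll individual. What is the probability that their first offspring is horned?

1/6

III-1 is polled so carries L and passed l to IV-1 (ll), so III-1 is Ll.
III-3 is polled so carries L and passed l to IV-1 (ll), so III-3 is Ll.
IV-3 is a polled offspring of III-1 (Ll) × III-3 (Ll), whose cross gives 1/4 LL : 1/2 Ll : 1/4 ll; conditioning on being polled, IV-3 is LL with probability 1/3, Ll with probability 2/3.
Summing over parental genotype combinations, P(offspring is horned) = 2/3·1/4 = 1/6.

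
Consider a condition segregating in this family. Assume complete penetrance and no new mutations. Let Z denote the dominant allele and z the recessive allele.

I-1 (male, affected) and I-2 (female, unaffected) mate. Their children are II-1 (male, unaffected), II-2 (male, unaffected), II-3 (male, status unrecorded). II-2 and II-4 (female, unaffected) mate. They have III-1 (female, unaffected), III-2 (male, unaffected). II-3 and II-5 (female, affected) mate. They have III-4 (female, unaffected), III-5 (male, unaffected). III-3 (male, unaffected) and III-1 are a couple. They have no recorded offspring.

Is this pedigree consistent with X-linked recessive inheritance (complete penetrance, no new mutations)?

Under X-linked recessive, III-5 (unaffected, male) cannot arise from II-3 (unrecorded) × II-5 (affected).

No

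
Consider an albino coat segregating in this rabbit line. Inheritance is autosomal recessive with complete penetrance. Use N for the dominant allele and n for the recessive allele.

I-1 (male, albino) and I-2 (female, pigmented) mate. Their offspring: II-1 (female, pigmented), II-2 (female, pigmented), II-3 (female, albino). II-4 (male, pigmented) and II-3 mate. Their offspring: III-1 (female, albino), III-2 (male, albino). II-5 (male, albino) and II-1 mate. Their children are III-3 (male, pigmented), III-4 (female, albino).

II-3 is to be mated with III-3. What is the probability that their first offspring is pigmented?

1/2

II-3 is albino, so II-3 is nn.
III-3 is pigmented so carries N and received n from II-5 (nn), so III-3 is Nn.
The cross gives 1/2 Nn : 1/2 nn, so P(offspring is pigmented) = 1/2.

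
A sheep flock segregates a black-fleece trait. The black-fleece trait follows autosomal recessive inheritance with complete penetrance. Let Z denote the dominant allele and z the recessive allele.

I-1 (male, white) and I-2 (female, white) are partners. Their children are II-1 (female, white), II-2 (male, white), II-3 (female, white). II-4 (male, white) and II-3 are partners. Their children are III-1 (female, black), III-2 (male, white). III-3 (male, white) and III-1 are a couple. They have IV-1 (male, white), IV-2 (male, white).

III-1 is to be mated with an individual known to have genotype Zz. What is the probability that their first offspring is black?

1/2

III-1 is black, so III-1 is zz.
The cross gives 1/2 Zz : 1/2 zz, so P(offspring is black) = 1/2.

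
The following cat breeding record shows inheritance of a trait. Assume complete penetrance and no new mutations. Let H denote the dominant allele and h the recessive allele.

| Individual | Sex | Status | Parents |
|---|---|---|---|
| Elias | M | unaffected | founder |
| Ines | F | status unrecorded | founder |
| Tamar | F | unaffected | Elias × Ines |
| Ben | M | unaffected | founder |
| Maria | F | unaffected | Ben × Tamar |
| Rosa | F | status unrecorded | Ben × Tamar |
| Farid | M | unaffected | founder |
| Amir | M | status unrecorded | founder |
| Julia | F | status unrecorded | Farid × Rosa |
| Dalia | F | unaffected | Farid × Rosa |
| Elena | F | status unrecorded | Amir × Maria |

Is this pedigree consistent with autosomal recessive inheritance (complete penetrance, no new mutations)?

Yes

A consistent assignment under autosomal recessive exists: Elias HH, Ines HH, Tamar HH, Ben HH, Maria HH, Rosa HH, Farid HH, Amir HH, Julia HH, Dalia HH, Elena HH.
In this assignment every recorded phenotype matches its genotype and every non-founder's genotype is obtainable from its parents' genotypes, so the pedigree is consistent.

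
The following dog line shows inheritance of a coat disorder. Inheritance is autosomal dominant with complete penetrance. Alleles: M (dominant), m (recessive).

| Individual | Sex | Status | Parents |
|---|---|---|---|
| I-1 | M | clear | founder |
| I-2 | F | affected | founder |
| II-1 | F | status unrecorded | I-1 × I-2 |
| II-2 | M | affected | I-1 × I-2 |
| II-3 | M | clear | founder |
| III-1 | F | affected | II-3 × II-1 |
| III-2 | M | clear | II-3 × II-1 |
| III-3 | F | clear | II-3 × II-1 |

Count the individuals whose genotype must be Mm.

Obligate heterozygotes: II-1 passed M to III-1 (Mm, whose m came from II-3) and received m from I-1 (mm), so II-1 is Mm; II-2 is affected so carries M and received m from I-1 (mm), so II-2 is Mm; III-1 is affected so carries M and received m from II-3 (mm), so III-1 is Mm.
Every other individual is either homozygous by phenotype or has at least one consistent homozygous assignment, so the count is 3.

3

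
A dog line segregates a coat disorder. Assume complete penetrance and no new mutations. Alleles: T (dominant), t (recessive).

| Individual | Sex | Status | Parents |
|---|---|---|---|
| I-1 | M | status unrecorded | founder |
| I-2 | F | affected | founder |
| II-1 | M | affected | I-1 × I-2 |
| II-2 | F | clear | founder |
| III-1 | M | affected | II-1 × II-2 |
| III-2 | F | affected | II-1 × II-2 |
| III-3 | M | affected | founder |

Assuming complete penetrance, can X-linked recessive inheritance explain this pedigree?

A consistent assignment under X-linked recessive exists: I-1 X^T Y, I-2 X^t X^t, II-1 X^t Y, II-2 X^T X^t, III-1 X^t Y, III-2 X^t X^t, III-3 X^t Y.
In this assignment every recorded phenotype matches its genotype and every non-founder's genotype is obtainable from its parents' genotypes, so the pedigree is consistent.

Yes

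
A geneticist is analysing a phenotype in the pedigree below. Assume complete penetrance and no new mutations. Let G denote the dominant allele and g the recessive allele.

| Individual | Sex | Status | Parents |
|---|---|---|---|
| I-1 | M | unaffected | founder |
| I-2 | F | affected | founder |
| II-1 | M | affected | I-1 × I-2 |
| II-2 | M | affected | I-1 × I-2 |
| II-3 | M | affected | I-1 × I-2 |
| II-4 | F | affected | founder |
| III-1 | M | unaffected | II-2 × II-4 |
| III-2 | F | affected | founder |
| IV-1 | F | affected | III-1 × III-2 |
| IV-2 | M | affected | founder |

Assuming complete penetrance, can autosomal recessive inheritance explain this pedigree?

No

Under autosomal recessive, III-1 (unaffected, male) cannot arise from II-2 (affected) × II-4 (affected).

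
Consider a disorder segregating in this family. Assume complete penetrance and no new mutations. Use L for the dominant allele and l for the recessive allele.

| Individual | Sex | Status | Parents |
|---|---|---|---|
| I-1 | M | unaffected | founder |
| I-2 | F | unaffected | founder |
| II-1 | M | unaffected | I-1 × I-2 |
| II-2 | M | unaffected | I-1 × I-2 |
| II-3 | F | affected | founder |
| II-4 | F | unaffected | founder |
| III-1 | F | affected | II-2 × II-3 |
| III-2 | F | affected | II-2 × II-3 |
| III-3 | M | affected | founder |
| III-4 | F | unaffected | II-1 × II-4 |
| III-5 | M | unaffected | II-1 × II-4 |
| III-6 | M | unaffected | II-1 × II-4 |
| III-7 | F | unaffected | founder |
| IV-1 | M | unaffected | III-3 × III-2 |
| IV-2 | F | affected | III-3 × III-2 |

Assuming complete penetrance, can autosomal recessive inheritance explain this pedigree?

No

Under autosomal recessive, IV-1 (unaffected, male) cannot arise from III-3 (affected) × III-2 (affected).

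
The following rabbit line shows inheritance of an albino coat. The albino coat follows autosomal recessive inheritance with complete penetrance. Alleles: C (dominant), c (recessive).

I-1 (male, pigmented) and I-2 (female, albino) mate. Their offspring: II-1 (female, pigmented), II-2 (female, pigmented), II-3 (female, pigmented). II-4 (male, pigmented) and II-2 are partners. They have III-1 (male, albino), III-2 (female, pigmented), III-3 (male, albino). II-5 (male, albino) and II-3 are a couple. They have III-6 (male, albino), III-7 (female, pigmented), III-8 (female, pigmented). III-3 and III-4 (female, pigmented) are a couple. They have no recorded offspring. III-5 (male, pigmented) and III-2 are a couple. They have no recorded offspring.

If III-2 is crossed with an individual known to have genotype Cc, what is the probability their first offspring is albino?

1/6

II-4 is pigmented so carries C and passed c to III-1 (cc), so II-4 is Cc.
II-2 is pigmented so carries C and received c from I-2 (cc), so II-2 is Cc.
III-2 is a pigmented offspring of II-4 (Cc) × II-2 (Cc), whose cross gives 1/4 CC : 1/2 Cc : 1/4 cc; conditioning on being pigmented, III-2 is CC with probability 1/3, Cc with probability 2/3.
Summing over parental genotype combinations, P(offspring is albino) = 2/3·1/4 = 1/6.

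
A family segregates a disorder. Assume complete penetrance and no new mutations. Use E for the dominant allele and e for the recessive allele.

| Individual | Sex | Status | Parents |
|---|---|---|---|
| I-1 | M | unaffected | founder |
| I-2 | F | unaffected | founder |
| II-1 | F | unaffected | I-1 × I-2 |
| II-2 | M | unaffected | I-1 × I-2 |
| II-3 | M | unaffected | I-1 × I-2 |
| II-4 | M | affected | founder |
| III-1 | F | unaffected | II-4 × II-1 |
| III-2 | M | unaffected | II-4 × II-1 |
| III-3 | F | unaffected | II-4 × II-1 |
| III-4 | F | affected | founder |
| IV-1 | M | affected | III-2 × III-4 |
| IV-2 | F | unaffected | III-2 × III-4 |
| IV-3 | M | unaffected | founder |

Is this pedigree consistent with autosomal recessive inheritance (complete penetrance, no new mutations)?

A consistent assignment under autosomal recessive exists: I-1 EE, I-2 EE, II-1 EE, II-2 EE, II-3 EE, II-4 ee, III-1 Ee, III-2 Ee, III-3 Ee, III-4 ee, IV-1 ee, IV-2 Ee, IV-3 EE.
In this assignment every recorded phenotype matches its genotype and every non-founder's genotype is obtainable from its parents' genotypes, so the pedigree is consistent.

Yes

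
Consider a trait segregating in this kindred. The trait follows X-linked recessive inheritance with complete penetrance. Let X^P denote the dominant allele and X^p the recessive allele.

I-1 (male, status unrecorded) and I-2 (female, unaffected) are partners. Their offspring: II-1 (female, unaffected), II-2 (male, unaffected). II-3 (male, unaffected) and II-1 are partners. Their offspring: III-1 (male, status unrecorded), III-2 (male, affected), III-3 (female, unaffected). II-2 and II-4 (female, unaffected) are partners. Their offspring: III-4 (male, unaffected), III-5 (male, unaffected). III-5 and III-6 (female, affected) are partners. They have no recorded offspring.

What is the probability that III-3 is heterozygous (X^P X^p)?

1/2

II-3 is unaffected, so II-3 is X^P Y.
II-1 is unaffected so carries P and passed p to III-2 (X^p Y), so II-1 is X^P X^p.
Their cross gives offspring ratios 1/2 X^P X^P : 1/2 X^P X^p. Conditioning on III-3 being unaffected, P(X^P X^p) = 1/2 / 1 = 1/2.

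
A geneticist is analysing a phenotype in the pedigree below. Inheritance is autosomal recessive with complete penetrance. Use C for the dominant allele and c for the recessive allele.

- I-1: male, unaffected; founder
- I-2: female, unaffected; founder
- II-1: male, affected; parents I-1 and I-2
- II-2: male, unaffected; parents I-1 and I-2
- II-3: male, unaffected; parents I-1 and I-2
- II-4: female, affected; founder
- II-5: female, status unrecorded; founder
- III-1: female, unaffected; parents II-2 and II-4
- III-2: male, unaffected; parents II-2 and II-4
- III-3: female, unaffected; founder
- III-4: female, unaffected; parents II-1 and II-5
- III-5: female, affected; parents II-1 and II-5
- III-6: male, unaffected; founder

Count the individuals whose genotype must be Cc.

Obligate heterozygotes: I-1 is unaffected so carries C and passed c to II-1 (cc), so I-1 is Cc; I-2 is unaffected so carries C and passed c to II-1 (cc), so I-2 is Cc; II-5 passed C to III-4 (Cc, whose c came from II-1) and passed c to III-5 (cc), so II-5 is Cc; III-1 is unaffected so carries C and received c from II-4 (cc), so III-1 is Cc; III-2 is unaffected so carries C and received c from II-4 (cc), so III-2 is Cc; III-4 is unaffected so carries C and received c from II-1 (cc), so III-4 is Cc.
Every other individual is either homozygous by phenotype or has at least one consistent homozygous assignment, so the count is 6.

6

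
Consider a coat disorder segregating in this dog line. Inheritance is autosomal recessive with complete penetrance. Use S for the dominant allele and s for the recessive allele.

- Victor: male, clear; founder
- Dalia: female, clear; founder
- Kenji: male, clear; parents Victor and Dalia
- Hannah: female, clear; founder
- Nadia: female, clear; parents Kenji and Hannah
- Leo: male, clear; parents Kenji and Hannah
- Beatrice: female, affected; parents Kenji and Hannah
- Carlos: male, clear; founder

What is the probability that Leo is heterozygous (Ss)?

Kenji is clear so carries S and passed s to Beatrice (ss), so Kenji is Ss.
Hannah is clear so carries S and passed s to Beatrice (ss), so Hannah is Ss.
Their cross gives offspring ratios 1/4 SS : 1/2 Ss : 1/4 ss. Conditioning on Leo being clear, P(Ss) = 1/2 / 3/4 = 2/3.

2/3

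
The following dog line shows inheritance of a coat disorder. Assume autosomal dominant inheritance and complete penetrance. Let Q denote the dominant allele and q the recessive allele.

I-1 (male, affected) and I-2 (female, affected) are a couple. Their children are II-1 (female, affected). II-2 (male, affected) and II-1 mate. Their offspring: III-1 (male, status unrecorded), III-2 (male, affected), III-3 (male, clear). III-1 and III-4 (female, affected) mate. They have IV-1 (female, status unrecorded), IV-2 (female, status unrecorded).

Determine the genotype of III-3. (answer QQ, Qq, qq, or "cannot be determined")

qq

III-3 is clear, so III-3 is qq.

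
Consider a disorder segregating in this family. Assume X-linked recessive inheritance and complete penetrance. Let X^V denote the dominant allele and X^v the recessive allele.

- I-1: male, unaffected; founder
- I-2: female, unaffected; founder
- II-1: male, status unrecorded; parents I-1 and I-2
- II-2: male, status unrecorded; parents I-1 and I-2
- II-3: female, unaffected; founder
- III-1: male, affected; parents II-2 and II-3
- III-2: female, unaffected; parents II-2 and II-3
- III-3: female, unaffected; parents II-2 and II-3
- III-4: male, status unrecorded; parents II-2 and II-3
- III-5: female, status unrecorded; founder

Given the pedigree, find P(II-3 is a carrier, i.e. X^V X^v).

1

II-3 is unaffected so carries V and passed v to III-1 (X^v Y), so II-3 is X^V X^v, giving P(X^V X^v) = 1.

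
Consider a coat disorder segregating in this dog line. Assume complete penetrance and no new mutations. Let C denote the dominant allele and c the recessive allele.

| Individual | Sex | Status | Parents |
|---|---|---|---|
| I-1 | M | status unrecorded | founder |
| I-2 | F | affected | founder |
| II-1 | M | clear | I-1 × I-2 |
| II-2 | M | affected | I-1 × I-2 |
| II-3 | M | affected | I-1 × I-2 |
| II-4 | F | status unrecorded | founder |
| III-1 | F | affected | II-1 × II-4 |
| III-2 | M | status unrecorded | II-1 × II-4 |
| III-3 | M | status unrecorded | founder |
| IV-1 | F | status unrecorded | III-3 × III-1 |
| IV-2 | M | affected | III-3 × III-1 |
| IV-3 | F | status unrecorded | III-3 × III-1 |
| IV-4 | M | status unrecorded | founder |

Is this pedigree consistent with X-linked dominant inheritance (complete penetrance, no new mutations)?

Yes

A consistent assignment under X-linked dominant exists: I-1 X^C Y, I-2 X^C X^c, II-1 X^c Y, II-2 X^C Y, II-3 X^C Y, II-4 X^C X^C, III-1 X^C X^c, III-2 X^C Y, III-3 X^C Y, IV-1 X^C X^C, IV-2 X^C Y, IV-3 X^C X^C, IV-4 X^C Y.
In this assignment every recorded phenotype matches its genotype and every non-founder's genotype is obtainable from its parents' genotypes, so the pedigree is consistent.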